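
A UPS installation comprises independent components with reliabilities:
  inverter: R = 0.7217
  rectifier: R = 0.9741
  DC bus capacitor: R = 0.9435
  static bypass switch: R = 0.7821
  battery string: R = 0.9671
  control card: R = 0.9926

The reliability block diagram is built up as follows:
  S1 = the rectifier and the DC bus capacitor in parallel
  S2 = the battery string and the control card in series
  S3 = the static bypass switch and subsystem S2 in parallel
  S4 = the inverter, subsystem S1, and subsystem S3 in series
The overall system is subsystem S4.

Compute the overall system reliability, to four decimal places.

Parallel (rectifier and DC bus capacitor): 1 − (1 − 0.974100)(1 − 0.943500) = 0.998537
Series (battery string and control card): 0.967100 × 0.992600 = 0.959943
Parallel (static bypass switch and [0.959943]): 1 − (1 − 0.782100)(1 − 0.959943) = 0.991272
Series (inverter, [0.998537], and [0.991272]): 0.721700 × 0.998537 × 0.991272 = 0.7144

0.7144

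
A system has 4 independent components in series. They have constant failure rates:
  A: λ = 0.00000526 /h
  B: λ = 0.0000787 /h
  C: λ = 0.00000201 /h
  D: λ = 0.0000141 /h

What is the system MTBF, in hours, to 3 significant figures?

9990

Series of exponential components: λ_sys = Σ λ_i
λ_sys = 0.00000526 + 0.0000787 + 0.00000201 + 0.0000141 = 1.0007e-04 /h
MTBF = 1 / λ_sys = 9990 h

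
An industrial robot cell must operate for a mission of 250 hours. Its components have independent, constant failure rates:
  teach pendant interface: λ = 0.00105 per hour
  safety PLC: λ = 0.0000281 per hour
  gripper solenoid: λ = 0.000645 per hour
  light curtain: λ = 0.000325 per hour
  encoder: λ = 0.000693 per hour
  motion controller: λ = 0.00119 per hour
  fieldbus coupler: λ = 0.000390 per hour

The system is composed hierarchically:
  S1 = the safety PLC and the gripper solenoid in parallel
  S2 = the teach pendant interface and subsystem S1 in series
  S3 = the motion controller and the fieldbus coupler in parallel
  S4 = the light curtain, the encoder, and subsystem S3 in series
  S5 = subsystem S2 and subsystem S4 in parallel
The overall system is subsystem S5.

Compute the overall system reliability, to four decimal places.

0.9436

R(teach pendant interface) = exp(−0.00105 × 250) = 0.769126
R(safety PLC) = exp(−0.0000281 × 250) = 0.993000
R(gripper solenoid) = exp(−0.000645 × 250) = 0.851079
R(light curtain) = exp(−0.000325 × 250) = 0.921963
R(encoder) = exp(−0.000693 × 250) = 0.840927
R(motion controller) = exp(−0.00119 × 250) = 0.742673
R(fieldbus coupler) = exp(−0.000390 × 250) = 0.907102
Parallel (safety PLC and gripper solenoid): 1 − (1 − 0.993000)(1 − 0.851079) = 0.998958
Series (teach pendant interface and [0.998958]): 0.769126 × 0.998958 = 0.768325
Parallel (motion controller and fieldbus coupler): 1 − (1 − 0.742673)(1 − 0.907102) = 0.976095
Series (light curtain, encoder, and [0.976095]): 0.921963 × 0.840927 × 0.976095 = 0.756770
Parallel ([0.768325] and [0.756770]): 1 − (1 − 0.768325)(1 − 0.756770) = 0.9436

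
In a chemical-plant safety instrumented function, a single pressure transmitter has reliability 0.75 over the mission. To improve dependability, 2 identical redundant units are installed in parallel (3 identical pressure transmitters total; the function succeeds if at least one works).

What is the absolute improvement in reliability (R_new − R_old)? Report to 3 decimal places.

R_before = 0.75
R_after = 1 − (1 − 0.75)^3 = 0.984
ΔR = 0.984 − 0.75 = 0.234

0.234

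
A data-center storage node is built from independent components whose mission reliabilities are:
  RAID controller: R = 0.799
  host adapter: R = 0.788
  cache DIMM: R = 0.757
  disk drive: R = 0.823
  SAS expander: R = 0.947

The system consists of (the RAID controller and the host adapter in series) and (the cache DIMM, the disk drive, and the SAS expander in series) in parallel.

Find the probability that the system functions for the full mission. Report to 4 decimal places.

Series (RAID controller and host adapter): 0.799000 × 0.788000 = 0.629612
Series (cache DIMM, disk drive, and SAS expander): 0.757000 × 0.823000 × 0.947000 = 0.589991
Parallel ([0.629612] and [0.589991]): 1 − (1 − 0.629612)(1 − 0.589991) = 0.8481

0.8481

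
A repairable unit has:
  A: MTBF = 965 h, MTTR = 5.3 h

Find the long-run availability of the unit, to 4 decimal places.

0.9945

A(A) = MTBF/(MTBF+MTTR) = 965/(965+5.3) = 0.9945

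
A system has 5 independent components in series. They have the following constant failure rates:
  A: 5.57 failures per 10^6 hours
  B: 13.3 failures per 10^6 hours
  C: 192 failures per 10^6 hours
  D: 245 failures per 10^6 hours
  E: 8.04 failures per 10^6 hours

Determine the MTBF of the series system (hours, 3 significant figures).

Series of exponential components: λ_sys = Σ λ_i
λ_sys = 0.00000557 + 0.0000133 + 0.000192 + 0.000245 + 0.00000804 = 4.6391e-04 /h
MTBF = 1 / λ_sys = 2160 h

2160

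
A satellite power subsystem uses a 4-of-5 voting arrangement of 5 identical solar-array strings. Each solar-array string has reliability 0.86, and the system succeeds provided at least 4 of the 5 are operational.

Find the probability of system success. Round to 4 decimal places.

0.8533

R = Σ_{i=4}^{5} C(5,i) p^i (1−p)^{5−i} with p = 0.86
C(5,4)·0.86^4·0.14^1 = 0.382906
C(5,5)·0.86^5·0.14^0 = 0.470427
Sum = 0.8533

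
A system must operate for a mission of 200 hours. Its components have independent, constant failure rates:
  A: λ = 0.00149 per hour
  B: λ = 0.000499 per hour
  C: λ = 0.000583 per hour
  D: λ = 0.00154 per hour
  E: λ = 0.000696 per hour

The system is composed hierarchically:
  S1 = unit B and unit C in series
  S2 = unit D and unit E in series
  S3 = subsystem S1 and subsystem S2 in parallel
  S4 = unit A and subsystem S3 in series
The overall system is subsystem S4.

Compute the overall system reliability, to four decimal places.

0.6902

R(A) = exp(−0.00149 × 200) = 0.742301
R(B) = exp(−0.000499 × 200) = 0.905018
R(C) = exp(−0.000583 × 200) = 0.889941
R(D) = exp(−0.00154 × 200) = 0.734915
R(E) = exp(−0.000696 × 200) = 0.870054
Series (B and C): 0.905018 × 0.889941 = 0.805413
Series (D and E): 0.734915 × 0.870054 = 0.639416
Parallel ([0.805413] and [0.639416]): 1 − (1 − 0.805413)(1 − 0.639416) = 0.929835
Series (A and [0.929835]): 0.742301 × 0.929835 = 0.6902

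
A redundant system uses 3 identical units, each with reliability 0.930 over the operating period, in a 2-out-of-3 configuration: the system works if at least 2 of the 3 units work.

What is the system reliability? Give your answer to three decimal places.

0.986

R = Σ_{i=2}^{3} C(3,i) p^i (1−p)^{3−i} with p = 0.930
C(3,2)·0.930^2·0.070^1 = 0.18163
C(3,3)·0.930^3·0.070^0 = 0.80436
Sum = 0.986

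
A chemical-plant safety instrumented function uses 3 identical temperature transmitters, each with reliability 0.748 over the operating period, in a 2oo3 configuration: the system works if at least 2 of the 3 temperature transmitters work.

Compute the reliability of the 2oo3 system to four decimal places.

R = Σ_{i=2}^{3} C(3,i) p^i (1−p)^{3−i} with p = 0.748
C(3,2)·0.748^2·0.252^1 = 0.422985
C(3,3)·0.748^3·0.252^0 = 0.418509
Sum = 0.8415

0.8415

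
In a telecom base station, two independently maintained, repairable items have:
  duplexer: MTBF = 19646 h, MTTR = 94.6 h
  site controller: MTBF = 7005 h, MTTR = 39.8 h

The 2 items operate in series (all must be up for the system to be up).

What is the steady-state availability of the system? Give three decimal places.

A(duplexer) = MTBF/(MTBF+MTTR) = 19646/(19646+94.6) = 0.995208
A(site controller) = MTBF/(MTBF+MTTR) = 7005/(7005+39.8) = 0.994350
Series availability: 0.995208 × 0.994350 = 0.990

0.990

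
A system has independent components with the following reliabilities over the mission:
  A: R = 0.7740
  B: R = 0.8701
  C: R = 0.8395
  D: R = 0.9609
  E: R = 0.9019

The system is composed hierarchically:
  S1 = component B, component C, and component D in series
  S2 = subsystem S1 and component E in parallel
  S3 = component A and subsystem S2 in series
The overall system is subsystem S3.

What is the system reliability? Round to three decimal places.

0.751

Series (B, C, and D): 0.87010 × 0.83950 × 0.96090 = 0.70189
Parallel ([0.70189] and E): 1 − (1 − 0.70189)(1 − 0.90190) = 0.97076
Series (A and [0.97076]): 0.77400 × 0.97076 = 0.751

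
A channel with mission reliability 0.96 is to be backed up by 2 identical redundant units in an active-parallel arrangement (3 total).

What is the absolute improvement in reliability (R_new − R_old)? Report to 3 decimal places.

R_before = 0.96
R_after = 1 − (1 − 0.96)^3 = 1.000
ΔR = 1.000 − 0.96 = 0.040

0.040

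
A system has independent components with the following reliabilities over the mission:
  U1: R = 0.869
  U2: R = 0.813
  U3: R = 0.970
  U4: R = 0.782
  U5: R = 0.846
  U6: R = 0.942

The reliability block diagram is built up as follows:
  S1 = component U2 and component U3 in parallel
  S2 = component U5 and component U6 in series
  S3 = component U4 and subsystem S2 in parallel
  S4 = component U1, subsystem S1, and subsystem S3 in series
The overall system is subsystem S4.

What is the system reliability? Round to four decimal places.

Parallel (U2 and U3): 1 − (1 − 0.813000)(1 − 0.970000) = 0.994390
Series (U5 and U6): 0.846000 × 0.942000 = 0.796932
Parallel (U4 and [0.796932]): 1 − (1 − 0.782000)(1 − 0.796932) = 0.955731
Series (U1, [0.994390], and [0.955731]): 0.869000 × 0.994390 × 0.955731 = 0.8259

0.8259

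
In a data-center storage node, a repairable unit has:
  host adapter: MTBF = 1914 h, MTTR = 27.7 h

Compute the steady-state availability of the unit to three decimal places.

0.986

A(host adapter) = MTBF/(MTBF+MTTR) = 1914/(1914+27.7) = 0.986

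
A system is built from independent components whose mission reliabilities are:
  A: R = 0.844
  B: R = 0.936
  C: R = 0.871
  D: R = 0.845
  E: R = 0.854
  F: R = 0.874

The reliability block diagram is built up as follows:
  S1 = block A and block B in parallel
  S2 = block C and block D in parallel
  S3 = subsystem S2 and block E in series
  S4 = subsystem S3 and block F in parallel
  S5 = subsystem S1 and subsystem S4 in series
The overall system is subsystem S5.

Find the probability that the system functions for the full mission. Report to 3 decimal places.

Parallel (A and B): 1 − (1 − 0.84400)(1 − 0.93600) = 0.99002
Parallel (C and D): 1 − (1 − 0.87100)(1 − 0.84500) = 0.98001
Series ([0.98001] and E): 0.98001 × 0.85400 = 0.83693
Parallel ([0.83693] and F): 1 − (1 − 0.83693)(1 − 0.87400) = 0.97945
Series ([0.99002] and [0.97945]): 0.99002 × 0.97945 = 0.970

0.970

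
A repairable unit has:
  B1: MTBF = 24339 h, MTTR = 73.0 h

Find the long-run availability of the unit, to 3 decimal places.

0.997

A(B1) = MTBF/(MTBF+MTTR) = 24339/(24339+73.0) = 0.997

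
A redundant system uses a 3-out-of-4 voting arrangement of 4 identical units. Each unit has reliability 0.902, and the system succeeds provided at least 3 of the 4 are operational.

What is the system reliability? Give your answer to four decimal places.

0.9496

R = Σ_{i=3}^{4} C(4,i) p^i (1−p)^{4−i} with p = 0.902
C(4,3)·0.902^3·0.098^1 = 0.287677
C(4,4)·0.902^4·0.098^0 = 0.661951
Sum = 0.9496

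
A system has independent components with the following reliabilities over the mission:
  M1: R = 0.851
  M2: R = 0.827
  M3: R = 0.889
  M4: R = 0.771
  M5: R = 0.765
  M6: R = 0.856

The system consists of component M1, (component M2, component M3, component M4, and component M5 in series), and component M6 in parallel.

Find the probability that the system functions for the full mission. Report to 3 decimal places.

Series (M2, M3, M4, and M5): 0.82700 × 0.88900 × 0.77100 × 0.76500 = 0.43363
Parallel (M1, [0.43363], and M6): 1 − (1 − 0.85100)(1 − 0.43363)(1 − 0.85600) = 0.988

0.988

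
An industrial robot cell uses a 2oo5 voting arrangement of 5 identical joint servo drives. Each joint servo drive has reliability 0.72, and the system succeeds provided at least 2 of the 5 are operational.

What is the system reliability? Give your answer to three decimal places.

R = Σ_{i=2}^{5} C(5,i) p^i (1−p)^{5−i} with p = 0.72
C(5,2)·0.72^2·0.28^3 = 0.11380
C(5,3)·0.72^3·0.28^2 = 0.29263
C(5,4)·0.72^4·0.28^1 = 0.37623
C(5,5)·0.72^5·0.28^0 = 0.19349
Sum = 0.976

0.976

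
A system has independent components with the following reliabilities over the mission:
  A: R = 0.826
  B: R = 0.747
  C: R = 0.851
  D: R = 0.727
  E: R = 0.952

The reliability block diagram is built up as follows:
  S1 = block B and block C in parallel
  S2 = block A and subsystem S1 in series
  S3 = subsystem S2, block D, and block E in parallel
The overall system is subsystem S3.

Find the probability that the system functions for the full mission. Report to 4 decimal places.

0.9973

Parallel (B and C): 1 − (1 − 0.747000)(1 − 0.851000) = 0.962303
Series (A and [0.962303]): 0.826000 × 0.962303 = 0.794862
Parallel ([0.794862], D, and E): 1 − (1 − 0.794862)(1 − 0.727000)(1 − 0.952000) = 0.9973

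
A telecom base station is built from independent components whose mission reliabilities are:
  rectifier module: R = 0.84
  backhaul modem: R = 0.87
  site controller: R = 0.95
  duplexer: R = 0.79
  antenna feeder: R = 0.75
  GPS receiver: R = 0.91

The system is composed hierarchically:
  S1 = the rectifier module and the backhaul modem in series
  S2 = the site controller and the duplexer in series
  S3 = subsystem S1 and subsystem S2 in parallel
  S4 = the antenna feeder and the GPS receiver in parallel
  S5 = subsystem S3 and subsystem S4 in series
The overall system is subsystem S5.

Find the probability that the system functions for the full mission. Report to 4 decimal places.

0.9118

Series (rectifier module and backhaul modem): 0.840000 × 0.870000 = 0.730800
Series (site controller and duplexer): 0.950000 × 0.790000 = 0.750500
Parallel ([0.730800] and [0.750500]): 1 − (1 − 0.730800)(1 − 0.750500) = 0.932835
Parallel (antenna feeder and GPS receiver): 1 − (1 − 0.750000)(1 − 0.910000) = 0.977500
Series ([0.932835] and [0.977500]): 0.932835 × 0.977500 = 0.9118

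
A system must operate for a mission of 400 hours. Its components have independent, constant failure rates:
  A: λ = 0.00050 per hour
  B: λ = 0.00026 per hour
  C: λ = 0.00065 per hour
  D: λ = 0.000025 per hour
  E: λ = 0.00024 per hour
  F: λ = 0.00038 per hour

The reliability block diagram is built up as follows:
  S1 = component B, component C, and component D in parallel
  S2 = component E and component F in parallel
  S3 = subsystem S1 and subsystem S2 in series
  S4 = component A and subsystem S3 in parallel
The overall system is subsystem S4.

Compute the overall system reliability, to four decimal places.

0.9976

R(A) = exp(−0.00050 × 400) = 0.818731
R(B) = exp(−0.00026 × 400) = 0.901225
R(C) = exp(−0.00065 × 400) = 0.771052
R(D) = exp(−0.000025 × 400) = 0.990050
R(E) = exp(−0.00024 × 400) = 0.908464
R(F) = exp(−0.00038 × 400) = 0.858988
Parallel (B, C, and D): 1 − (1 − 0.901225)(1 − 0.771052)(1 − 0.990050) = 0.999775
Parallel (E and F): 1 − (1 − 0.908464)(1 − 0.858988) = 0.987092
Series ([0.999775] and [0.987092]): 0.999775 × 0.987092 = 0.986870
Parallel (A and [0.986870]): 1 − (1 − 0.818731)(1 − 0.986870) = 0.9976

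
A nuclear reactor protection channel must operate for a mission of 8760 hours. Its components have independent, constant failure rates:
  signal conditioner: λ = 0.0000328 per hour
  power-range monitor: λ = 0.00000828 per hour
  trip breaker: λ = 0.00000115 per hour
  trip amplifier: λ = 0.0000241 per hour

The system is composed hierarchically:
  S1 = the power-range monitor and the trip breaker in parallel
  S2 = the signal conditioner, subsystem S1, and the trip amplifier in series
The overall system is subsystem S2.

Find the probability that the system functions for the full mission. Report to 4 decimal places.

R(signal conditioner) = exp(−0.0000328 × 8760) = 0.750266
R(power-range monitor) = exp(−0.00000828 × 8760) = 0.930035
R(trip breaker) = exp(−0.00000115 × 8760) = 0.989977
R(trip amplifier) = exp(−0.0000241 × 8760) = 0.809680
Parallel (power-range monitor and trip breaker): 1 − (1 − 0.930035)(1 − 0.989977) = 0.999299
Series (signal conditioner, [0.999299], and trip amplifier): 0.750266 × 0.999299 × 0.809680 = 0.6070

0.6070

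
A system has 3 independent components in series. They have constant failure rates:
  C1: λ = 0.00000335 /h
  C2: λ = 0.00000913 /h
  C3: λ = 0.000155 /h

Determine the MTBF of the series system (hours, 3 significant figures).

Series of exponential components: λ_sys = Σ λ_i
λ_sys = 0.00000335 + 0.00000913 + 0.000155 = 1.6748e-04 /h
MTBF = 1 / λ_sys = 5970 h

5970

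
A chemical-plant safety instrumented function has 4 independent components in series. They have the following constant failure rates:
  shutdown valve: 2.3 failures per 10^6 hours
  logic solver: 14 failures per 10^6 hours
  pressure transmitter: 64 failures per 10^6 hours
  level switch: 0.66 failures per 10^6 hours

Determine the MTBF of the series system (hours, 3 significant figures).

Series of exponential components: λ_sys = Σ λ_i
λ_sys = 0.0000023 + 0.000014 + 0.000064 + 0.00000066 = 8.0960e-05 /h
MTBF = 1 / λ_sys = 12400 h

12400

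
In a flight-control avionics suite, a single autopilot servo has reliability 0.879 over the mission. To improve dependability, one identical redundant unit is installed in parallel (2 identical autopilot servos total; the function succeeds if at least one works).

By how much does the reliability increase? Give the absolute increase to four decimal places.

R_before = 0.879
R_after = 1 − (1 − 0.879)^2 = 0.9854
ΔR = 0.9854 − 0.879 = 0.1064

0.1064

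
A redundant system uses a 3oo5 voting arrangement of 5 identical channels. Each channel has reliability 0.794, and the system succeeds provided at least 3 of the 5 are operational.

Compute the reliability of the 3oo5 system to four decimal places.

0.9374

R = Σ_{i=3}^{5} C(5,i) p^i (1−p)^{5−i} with p = 0.794
C(5,3)·0.794^3·0.206^2 = 0.212420
C(5,4)·0.794^4·0.206^1 = 0.409373
C(5,5)·0.794^5·0.206^0 = 0.315575
Sum = 0.9374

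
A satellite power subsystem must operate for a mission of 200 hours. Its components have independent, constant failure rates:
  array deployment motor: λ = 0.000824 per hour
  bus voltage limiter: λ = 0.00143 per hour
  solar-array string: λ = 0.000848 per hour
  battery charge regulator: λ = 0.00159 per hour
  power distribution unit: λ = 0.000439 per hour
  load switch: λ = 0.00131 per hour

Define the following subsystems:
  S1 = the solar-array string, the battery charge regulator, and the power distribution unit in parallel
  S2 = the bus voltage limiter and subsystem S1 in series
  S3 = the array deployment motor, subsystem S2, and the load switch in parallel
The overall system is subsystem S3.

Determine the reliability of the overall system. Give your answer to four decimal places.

0.9912

R(array deployment motor) = exp(−0.000824 × 200) = 0.848063
R(bus voltage limiter) = exp(−0.00143 × 200) = 0.751263
R(solar-array string) = exp(−0.000848 × 200) = 0.844002
R(battery charge regulator) = exp(−0.00159 × 200) = 0.727603
R(power distribution unit) = exp(−0.000439 × 200) = 0.915944
R(load switch) = exp(−0.00131 × 200) = 0.769511
Parallel (solar-array string, battery charge regulator, and power distribution unit): 1 − (1 − 0.844002)(1 − 0.727603)(1 − 0.915944) = 0.996428
Series (bus voltage limiter and [0.996428]): 0.751263 × 0.996428 = 0.748579
Parallel (array deployment motor, [0.748579], and load switch): 1 − (1 − 0.848063)(1 − 0.748579)(1 − 0.769511) = 0.9912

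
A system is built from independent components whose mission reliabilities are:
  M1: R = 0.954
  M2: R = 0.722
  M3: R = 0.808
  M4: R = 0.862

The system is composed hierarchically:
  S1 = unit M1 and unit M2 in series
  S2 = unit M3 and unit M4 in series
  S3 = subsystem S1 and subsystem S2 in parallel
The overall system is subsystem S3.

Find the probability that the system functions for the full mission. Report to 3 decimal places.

Series (M1 and M2): 0.95400 × 0.72200 = 0.68879
Series (M3 and M4): 0.80800 × 0.86200 = 0.69650
Parallel ([0.68879] and [0.69650]): 1 − (1 − 0.68879)(1 − 0.69650) = 0.906

0.906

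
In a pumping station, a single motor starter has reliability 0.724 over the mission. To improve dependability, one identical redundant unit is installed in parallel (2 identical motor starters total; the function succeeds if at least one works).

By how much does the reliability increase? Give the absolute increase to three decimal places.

R_before = 0.724
R_after = 1 − (1 − 0.724)^2 = 0.924
ΔR = 0.924 − 0.724 = 0.200

0.200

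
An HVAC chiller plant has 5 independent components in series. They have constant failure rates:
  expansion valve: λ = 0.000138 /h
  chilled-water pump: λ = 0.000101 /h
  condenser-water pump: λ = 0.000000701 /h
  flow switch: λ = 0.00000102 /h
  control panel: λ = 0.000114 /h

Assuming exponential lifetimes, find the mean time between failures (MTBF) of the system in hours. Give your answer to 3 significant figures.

2820

Series of exponential components: λ_sys = Σ λ_i
λ_sys = 0.000138 + 0.000101 + 0.000000701 + 0.00000102 + 0.000114 = 3.5472e-04 /h
MTBF = 1 / λ_sys = 2820 h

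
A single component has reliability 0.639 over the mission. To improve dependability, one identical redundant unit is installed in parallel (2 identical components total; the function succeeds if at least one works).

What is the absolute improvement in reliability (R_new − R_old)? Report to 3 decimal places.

0.231

R_before = 0.639
R_after = 1 − (1 − 0.639)^2 = 0.870
ΔR = 0.870 − 0.639 = 0.231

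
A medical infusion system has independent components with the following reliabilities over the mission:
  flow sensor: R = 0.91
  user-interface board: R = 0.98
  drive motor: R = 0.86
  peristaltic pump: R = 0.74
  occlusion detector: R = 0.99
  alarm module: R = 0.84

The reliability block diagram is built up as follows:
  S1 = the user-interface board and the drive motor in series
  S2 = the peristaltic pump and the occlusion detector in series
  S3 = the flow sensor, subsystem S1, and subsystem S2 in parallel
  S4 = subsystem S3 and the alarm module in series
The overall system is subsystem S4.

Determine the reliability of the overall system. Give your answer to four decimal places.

0.8368

Series (user-interface board and drive motor): 0.980000 × 0.860000 = 0.842800
Series (peristaltic pump and occlusion detector): 0.740000 × 0.990000 = 0.732600
Parallel (flow sensor, [0.842800], and [0.732600]): 1 − (1 − 0.910000)(1 − 0.842800)(1 − 0.732600) = 0.996217
Series ([0.996217] and alarm module): 0.996217 × 0.840000 = 0.8368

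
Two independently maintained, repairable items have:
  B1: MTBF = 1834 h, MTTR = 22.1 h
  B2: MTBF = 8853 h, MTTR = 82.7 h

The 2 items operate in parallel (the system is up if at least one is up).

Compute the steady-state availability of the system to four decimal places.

0.9999

A(B1) = MTBF/(MTBF+MTTR) = 1834/(1834+22.1) = 0.988093
A(B2) = MTBF/(MTBF+MTTR) = 8853/(8853+82.7) = 0.990745
Parallel availability: 1 − (1 − 0.988093)(1 − 0.990745) = 0.9999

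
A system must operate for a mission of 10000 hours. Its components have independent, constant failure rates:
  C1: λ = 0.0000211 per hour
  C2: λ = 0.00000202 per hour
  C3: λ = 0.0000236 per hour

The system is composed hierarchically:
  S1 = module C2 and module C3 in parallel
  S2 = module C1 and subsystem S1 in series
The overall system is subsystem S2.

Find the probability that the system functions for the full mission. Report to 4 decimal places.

R(C1) = exp(−0.0000211 × 10000) = 0.809774
R(C2) = exp(−0.00000202 × 10000) = 0.980003
R(C3) = exp(−0.0000236 × 10000) = 0.789781
Parallel (C2 and C3): 1 − (1 − 0.980003)(1 − 0.789781) = 0.995796
Series (C1 and [0.995796]): 0.809774 × 0.995796 = 0.8064

0.8064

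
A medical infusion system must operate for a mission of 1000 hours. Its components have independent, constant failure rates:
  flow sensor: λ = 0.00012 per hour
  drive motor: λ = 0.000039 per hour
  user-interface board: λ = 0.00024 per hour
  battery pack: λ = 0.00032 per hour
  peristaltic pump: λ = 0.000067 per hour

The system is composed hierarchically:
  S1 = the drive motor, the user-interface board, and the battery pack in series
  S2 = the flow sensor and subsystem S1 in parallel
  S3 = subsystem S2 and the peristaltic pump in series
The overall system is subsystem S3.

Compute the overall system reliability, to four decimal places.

0.8875

R(flow sensor) = exp(−0.00012 × 1000) = 0.886920
R(drive motor) = exp(−0.000039 × 1000) = 0.961751
R(user-interface board) = exp(−0.00024 × 1000) = 0.786628
R(battery pack) = exp(−0.00032 × 1000) = 0.726149
R(peristaltic pump) = exp(−0.000067 × 1000) = 0.935195
Series (drive motor, user-interface board, and battery pack): 0.961751 × 0.786628 × 0.726149 = 0.549361
Parallel (flow sensor and [0.549361]): 1 − (1 − 0.886920)(1 − 0.549361) = 0.949042
Series ([0.949042] and peristaltic pump): 0.949042 × 0.935195 = 0.8875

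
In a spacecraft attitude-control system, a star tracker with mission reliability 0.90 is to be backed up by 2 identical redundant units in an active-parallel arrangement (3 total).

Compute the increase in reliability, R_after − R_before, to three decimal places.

R_before = 0.90
R_after = 1 − (1 − 0.90)^3 = 0.999
ΔR = 0.999 − 0.90 = 0.099

0.099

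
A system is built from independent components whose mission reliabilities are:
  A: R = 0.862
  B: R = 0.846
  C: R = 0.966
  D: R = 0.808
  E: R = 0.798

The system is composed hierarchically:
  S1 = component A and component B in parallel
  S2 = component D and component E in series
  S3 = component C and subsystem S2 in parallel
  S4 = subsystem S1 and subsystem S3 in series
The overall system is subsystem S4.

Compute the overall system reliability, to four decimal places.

Parallel (A and B): 1 − (1 − 0.862000)(1 − 0.846000) = 0.978748
Series (D and E): 0.808000 × 0.798000 = 0.644784
Parallel (C and [0.644784]): 1 − (1 − 0.966000)(1 − 0.644784) = 0.987923
Series ([0.978748] and [0.987923]): 0.978748 × 0.987923 = 0.9669

0.9669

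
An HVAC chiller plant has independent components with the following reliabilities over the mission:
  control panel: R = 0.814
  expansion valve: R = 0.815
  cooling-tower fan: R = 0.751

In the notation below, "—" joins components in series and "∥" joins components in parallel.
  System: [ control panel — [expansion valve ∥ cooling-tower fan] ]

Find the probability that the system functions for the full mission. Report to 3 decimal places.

Parallel (expansion valve and cooling-tower fan): 1 − (1 − 0.81500)(1 − 0.75100) = 0.95394
Series (control panel and [0.95394]): 0.81400 × 0.95394 = 0.777

0.777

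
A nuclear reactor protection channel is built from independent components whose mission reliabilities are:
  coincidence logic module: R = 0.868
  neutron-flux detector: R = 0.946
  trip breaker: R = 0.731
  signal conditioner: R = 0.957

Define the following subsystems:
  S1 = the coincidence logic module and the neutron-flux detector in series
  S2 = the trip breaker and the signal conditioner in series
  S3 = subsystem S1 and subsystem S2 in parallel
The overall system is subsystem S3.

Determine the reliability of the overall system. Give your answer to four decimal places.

0.9463

Series (coincidence logic module and neutron-flux detector): 0.868000 × 0.946000 = 0.821128
Series (trip breaker and signal conditioner): 0.731000 × 0.957000 = 0.699567
Parallel ([0.821128] and [0.699567]): 1 − (1 − 0.821128)(1 − 0.699567) = 0.9463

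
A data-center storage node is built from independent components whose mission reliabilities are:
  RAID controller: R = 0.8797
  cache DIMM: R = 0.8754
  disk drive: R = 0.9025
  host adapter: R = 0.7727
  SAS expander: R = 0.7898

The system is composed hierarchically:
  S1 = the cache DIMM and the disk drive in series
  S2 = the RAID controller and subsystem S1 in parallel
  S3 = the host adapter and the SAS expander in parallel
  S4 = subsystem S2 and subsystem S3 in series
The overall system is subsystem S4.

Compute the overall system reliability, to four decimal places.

Series (cache DIMM and disk drive): 0.875400 × 0.902500 = 0.790049
Parallel (RAID controller and [0.790049]): 1 − (1 − 0.879700)(1 − 0.790049) = 0.974743
Parallel (host adapter and SAS expander): 1 − (1 − 0.772700)(1 − 0.789800) = 0.952222
Series ([0.974743] and [0.952222]): 0.974743 × 0.952222 = 0.9282

0.9282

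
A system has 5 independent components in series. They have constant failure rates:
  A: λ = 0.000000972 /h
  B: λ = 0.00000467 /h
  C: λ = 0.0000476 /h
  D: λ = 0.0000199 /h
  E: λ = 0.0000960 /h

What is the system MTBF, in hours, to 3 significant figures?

Series of exponential components: λ_sys = Σ λ_i
λ_sys = 0.000000972 + 0.00000467 + 0.0000476 + 0.0000199 + 0.0000960 = 1.6914e-04 /h
MTBF = 1 / λ_sys = 5910 h

5910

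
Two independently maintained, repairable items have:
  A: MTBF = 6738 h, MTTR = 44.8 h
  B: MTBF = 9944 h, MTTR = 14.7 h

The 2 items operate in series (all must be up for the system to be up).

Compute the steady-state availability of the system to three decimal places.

A(A) = MTBF/(MTBF+MTTR) = 6738/(6738+44.8) = 0.993395
A(B) = MTBF/(MTBF+MTTR) = 9944/(9944+14.7) = 0.998524
Series availability: 0.993395 × 0.998524 = 0.992

0.992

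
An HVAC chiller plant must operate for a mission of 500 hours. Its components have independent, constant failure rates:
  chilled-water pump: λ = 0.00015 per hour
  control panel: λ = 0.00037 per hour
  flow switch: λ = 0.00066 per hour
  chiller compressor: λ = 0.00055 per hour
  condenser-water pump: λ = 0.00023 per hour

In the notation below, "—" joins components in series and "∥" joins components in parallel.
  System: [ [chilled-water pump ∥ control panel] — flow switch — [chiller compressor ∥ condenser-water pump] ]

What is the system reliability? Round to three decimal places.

0.692

R(chilled-water pump) = exp(−0.00015 × 500) = 0.92774
R(control panel) = exp(−0.00037 × 500) = 0.83110
R(flow switch) = exp(−0.00066 × 500) = 0.71892
R(chiller compressor) = exp(−0.00055 × 500) = 0.75957
R(condenser-water pump) = exp(−0.00023 × 500) = 0.89137
Parallel (chilled-water pump and control panel): 1 − (1 − 0.92774)(1 − 0.83110) = 0.98780
Parallel (chiller compressor and condenser-water pump): 1 − (1 − 0.75957)(1 − 0.89137) = 0.97388
Series ([0.98780], flow switch, and [0.97388]): 0.98780 × 0.71892 × 0.97388 = 0.692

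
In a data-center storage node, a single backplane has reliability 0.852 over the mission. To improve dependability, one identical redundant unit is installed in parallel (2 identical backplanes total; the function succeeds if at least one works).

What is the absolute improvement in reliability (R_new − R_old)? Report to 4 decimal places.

0.1261

R_before = 0.852
R_after = 1 − (1 − 0.852)^2 = 0.9781
ΔR = 0.9781 − 0.852 = 0.1261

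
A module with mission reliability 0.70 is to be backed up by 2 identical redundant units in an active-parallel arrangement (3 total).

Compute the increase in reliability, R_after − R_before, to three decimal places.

R_before = 0.70
R_after = 1 − (1 − 0.70)^3 = 0.973
ΔR = 0.973 − 0.70 = 0.273

0.273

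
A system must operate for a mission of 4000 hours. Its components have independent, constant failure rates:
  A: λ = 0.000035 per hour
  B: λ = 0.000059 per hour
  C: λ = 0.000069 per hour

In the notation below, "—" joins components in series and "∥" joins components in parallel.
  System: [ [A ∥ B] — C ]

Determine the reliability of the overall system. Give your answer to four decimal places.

0.7380

R(A) = exp(−0.000035 × 4000) = 0.869358
R(B) = exp(−0.000059 × 4000) = 0.789781
R(C) = exp(−0.000069 × 4000) = 0.758813
Parallel (A and B): 1 − (1 − 0.869358)(1 − 0.789781) = 0.972537
Series ([0.972537] and C): 0.972537 × 0.758813 = 0.7380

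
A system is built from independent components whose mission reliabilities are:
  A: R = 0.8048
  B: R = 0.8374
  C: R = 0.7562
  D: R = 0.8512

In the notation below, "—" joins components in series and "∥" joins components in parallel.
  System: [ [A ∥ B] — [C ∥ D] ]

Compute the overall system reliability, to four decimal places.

Parallel (A and B): 1 − (1 − 0.804800)(1 − 0.837400) = 0.968260
Parallel (C and D): 1 − (1 − 0.756200)(1 − 0.851200) = 0.963723
Series ([0.968260] and [0.963723]): 0.968260 × 0.963723 = 0.9331

0.9331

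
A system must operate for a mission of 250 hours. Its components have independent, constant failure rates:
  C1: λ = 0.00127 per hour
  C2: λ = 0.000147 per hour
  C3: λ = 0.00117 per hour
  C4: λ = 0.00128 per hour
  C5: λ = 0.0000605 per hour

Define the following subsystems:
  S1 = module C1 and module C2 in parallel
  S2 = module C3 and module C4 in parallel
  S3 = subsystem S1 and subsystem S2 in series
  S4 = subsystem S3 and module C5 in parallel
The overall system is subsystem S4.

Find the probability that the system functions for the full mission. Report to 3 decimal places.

0.999

R(C1) = exp(−0.00127 × 250) = 0.72797
R(C2) = exp(−0.000147 × 250) = 0.96392
R(C3) = exp(−0.00117 × 250) = 0.74640
R(C4) = exp(−0.00128 × 250) = 0.72615
R(C5) = exp(−0.0000605 × 250) = 0.98499
Parallel (C1 and C2): 1 − (1 − 0.72797)(1 − 0.96392) = 0.99019
Parallel (C3 and C4): 1 − (1 − 0.74640)(1 − 0.72615) = 0.93055
Series ([0.99019] and [0.93055]): 0.99019 × 0.93055 = 0.92142
Parallel ([0.92142] and C5): 1 − (1 − 0.92142)(1 − 0.98499) = 0.999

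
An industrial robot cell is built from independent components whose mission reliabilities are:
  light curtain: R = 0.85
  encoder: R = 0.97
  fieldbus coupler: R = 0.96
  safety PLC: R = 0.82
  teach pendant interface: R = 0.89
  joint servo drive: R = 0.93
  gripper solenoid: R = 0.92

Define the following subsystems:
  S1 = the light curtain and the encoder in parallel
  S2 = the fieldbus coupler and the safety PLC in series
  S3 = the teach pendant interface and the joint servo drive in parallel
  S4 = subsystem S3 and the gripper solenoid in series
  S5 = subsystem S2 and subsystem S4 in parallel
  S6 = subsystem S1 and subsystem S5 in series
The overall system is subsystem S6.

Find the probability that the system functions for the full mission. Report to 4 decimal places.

Parallel (light curtain and encoder): 1 − (1 − 0.850000)(1 − 0.970000) = 0.995500
Series (fieldbus coupler and safety PLC): 0.960000 × 0.820000 = 0.787200
Parallel (teach pendant interface and joint servo drive): 1 − (1 − 0.890000)(1 − 0.930000) = 0.992300
Series ([0.992300] and gripper solenoid): 0.992300 × 0.920000 = 0.912916
Parallel ([0.787200] and [0.912916]): 1 − (1 − 0.787200)(1 − 0.912916) = 0.981469
Series ([0.995500] and [0.981469]): 0.995500 × 0.981469 = 0.9771

0.9771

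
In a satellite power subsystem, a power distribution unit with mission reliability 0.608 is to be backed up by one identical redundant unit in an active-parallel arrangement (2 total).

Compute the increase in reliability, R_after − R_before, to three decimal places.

R_before = 0.608
R_after = 1 − (1 − 0.608)^2 = 0.846
ΔR = 0.846 − 0.608 = 0.238

0.238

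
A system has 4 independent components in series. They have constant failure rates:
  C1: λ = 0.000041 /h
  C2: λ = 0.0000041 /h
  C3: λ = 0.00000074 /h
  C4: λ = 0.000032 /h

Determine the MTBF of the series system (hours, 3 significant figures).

12800

Series of exponential components: λ_sys = Σ λ_i
λ_sys = 0.000041 + 0.0000041 + 0.00000074 + 0.000032 = 7.7840e-05 /h
MTBF = 1 / λ_sys = 12800 h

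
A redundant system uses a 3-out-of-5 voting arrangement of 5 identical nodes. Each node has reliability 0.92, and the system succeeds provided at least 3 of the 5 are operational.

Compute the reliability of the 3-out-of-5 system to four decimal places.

0.9955

R = Σ_{i=3}^{5} C(5,i) p^i (1−p)^{5−i} with p = 0.92
C(5,3)·0.92^3·0.08^2 = 0.049836
C(5,4)·0.92^4·0.08^1 = 0.286557
C(5,5)·0.92^5·0.08^0 = 0.659082
Sum = 0.9955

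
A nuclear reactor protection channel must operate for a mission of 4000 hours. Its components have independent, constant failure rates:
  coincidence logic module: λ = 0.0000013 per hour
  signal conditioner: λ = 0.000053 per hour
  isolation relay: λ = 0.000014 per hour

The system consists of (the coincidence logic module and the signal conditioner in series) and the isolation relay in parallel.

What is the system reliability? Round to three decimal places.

0.989

R(coincidence logic module) = exp(−0.0000013 × 4000) = 0.99481
R(signal conditioner) = exp(−0.000053 × 4000) = 0.80896
R(isolation relay) = exp(−0.000014 × 4000) = 0.94554
Series (coincidence logic module and signal conditioner): 0.99481 × 0.80896 = 0.80476
Parallel ([0.80476] and isolation relay): 1 − (1 − 0.80476)(1 − 0.94554) = 0.989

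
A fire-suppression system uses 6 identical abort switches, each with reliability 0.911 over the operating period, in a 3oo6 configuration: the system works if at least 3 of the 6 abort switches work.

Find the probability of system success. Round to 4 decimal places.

0.9992

R = Σ_{i=3}^{6} C(6,i) p^i (1−p)^{6−i} with p = 0.911
C(6,3)·0.911^3·0.089^3 = 0.010660
C(6,4)·0.911^4·0.089^2 = 0.081836
C(6,5)·0.911^5·0.089^1 = 0.335068
C(6,6)·0.911^6·0.089^0 = 0.571624
Sum = 0.9992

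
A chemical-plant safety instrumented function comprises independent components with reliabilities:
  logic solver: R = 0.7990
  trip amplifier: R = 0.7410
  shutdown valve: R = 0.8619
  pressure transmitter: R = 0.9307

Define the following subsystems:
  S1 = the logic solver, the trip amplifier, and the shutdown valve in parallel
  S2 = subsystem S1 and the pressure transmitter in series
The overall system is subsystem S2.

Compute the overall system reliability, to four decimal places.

0.9240

Parallel (logic solver, trip amplifier, and shutdown valve): 1 − (1 − 0.799000)(1 − 0.741000)(1 − 0.861900) = 0.992811
Series ([0.992811] and pressure transmitter): 0.992811 × 0.930700 = 0.9240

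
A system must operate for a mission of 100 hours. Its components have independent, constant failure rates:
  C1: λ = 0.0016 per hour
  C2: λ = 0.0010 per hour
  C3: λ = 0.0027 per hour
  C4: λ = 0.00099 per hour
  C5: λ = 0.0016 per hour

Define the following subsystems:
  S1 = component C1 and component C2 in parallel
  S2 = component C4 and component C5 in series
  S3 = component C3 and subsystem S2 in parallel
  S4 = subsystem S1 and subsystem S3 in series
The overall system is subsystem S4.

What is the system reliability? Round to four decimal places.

0.9327

R(C1) = exp(−0.0016 × 100) = 0.852144
R(C2) = exp(−0.0010 × 100) = 0.904837
R(C3) = exp(−0.0027 × 100) = 0.763379
R(C4) = exp(−0.00099 × 100) = 0.905743
R(C5) = exp(−0.0016 × 100) = 0.852144
Parallel (C1 and C2): 1 − (1 − 0.852144)(1 − 0.904837) = 0.985930
Series (C4 and C5): 0.905743 × 0.852144 = 0.771823
Parallel (C3 and [0.771823]): 1 − (1 − 0.763379)(1 − 0.771823) = 0.946009
Series ([0.985930] and [0.946009]): 0.985930 × 0.946009 = 0.9327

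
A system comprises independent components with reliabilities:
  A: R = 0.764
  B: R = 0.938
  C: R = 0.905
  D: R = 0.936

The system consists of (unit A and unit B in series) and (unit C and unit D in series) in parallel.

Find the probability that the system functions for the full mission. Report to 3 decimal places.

0.957

Series (A and B): 0.76400 × 0.93800 = 0.71663
Series (C and D): 0.90500 × 0.93600 = 0.84708
Parallel ([0.71663] and [0.84708]): 1 − (1 − 0.71663)(1 − 0.84708) = 0.957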